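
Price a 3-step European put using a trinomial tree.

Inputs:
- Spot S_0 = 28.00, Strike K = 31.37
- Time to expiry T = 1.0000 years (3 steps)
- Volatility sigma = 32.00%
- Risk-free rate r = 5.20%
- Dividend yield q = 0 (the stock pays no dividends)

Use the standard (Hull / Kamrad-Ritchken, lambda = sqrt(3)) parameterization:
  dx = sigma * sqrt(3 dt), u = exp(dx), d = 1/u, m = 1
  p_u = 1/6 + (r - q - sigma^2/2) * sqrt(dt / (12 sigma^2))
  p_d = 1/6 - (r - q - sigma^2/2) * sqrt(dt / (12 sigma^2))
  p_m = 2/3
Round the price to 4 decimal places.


dt = T/N = 0.333333; dx = sigma*sqrt(3*dt) = 0.320000
u = exp(dx) = 1.377128; d = 1/u = 0.726149
p_u = 0.167083, p_m = 0.666667, p_d = 0.166250
Discount per step: exp(-r*dt) = 0.982816
Stock lattice S(k, j) with j the centered position index:
  k=0: S(0,+0) = 28.0000
  k=1: S(1,-1) = 20.3322; S(1,+0) = 28.0000; S(1,+1) = 38.5596
  k=2: S(2,-2) = 14.7642; S(2,-1) = 20.3322; S(2,+0) = 28.0000; S(2,+1) = 38.5596; S(2,+2) = 53.1015
  k=3: S(3,-3) = 10.7210; S(3,-2) = 14.7642; S(3,-1) = 20.3322; S(3,+0) = 28.0000; S(3,+1) = 38.5596; S(3,+2) = 53.1015; S(3,+3) = 73.1275
Terminal payoffs V(N, j) = max(K - S_T, 0):
  V(3,-3) = 20.648999; V(3,-2) = 16.605812; V(3,-1) = 11.037827; V(3,+0) = 3.370000; V(3,+1) = 0.000000; V(3,+2) = 0.000000; V(3,+3) = 0.000000
Backward induction: V(k, j) = exp(-r*dt) * [p_u * V(k+1, j+1) + p_m * V(k+1, j) + p_d * V(k+1, j-1)]
  V(2,-2) = exp(-r*dt) * [p_u*11.037827 + p_m*16.605812 + p_d*20.648999] = 16.066756
  V(2,-1) = exp(-r*dt) * [p_u*3.370000 + p_m*11.037827 + p_d*16.605812] = 10.498773
  V(2,+0) = exp(-r*dt) * [p_u*0.000000 + p_m*3.370000 + p_d*11.037827] = 4.011565
  V(2,+1) = exp(-r*dt) * [p_u*0.000000 + p_m*0.000000 + p_d*3.370000] = 0.550635
  V(2,+2) = exp(-r*dt) * [p_u*0.000000 + p_m*0.000000 + p_d*0.000000] = 0.000000
  V(1,-1) = exp(-r*dt) * [p_u*4.011565 + p_m*10.498773 + p_d*16.066756] = 10.162855
  V(1,+0) = exp(-r*dt) * [p_u*0.550635 + p_m*4.011565 + p_d*10.498773] = 4.434269
  V(1,+1) = exp(-r*dt) * [p_u*0.000000 + p_m*0.550635 + p_d*4.011565] = 1.016244
  V(0,+0) = exp(-r*dt) * [p_u*1.016244 + p_m*4.434269 + p_d*10.162855] = 4.732801

Answer: Price = V(0,0) = 4.7328


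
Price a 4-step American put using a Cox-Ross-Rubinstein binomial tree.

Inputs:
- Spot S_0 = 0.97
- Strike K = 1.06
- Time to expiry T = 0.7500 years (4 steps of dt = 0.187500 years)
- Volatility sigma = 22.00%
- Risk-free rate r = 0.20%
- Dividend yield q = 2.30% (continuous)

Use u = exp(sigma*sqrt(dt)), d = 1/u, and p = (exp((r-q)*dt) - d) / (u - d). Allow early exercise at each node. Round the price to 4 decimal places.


dt = T/N = 0.187500
u = exp(sigma*sqrt(dt)) = 1.099948; d = 1/u = 0.909134
p = (exp((r-q)*dt) - d) / (u - d) = 0.455608
Discount per step: exp(-r*dt) = 0.999625
Stock lattice S(k, i) with i counting down-moves:
  k=0: S(0,0) = 0.9700
  k=1: S(1,0) = 1.0669; S(1,1) = 0.8819
  k=2: S(2,0) = 1.1736; S(2,1) = 0.9700; S(2,2) = 0.8017
  k=3: S(3,0) = 1.2909; S(3,1) = 1.0669; S(3,2) = 0.8819; S(3,3) = 0.7289
  k=4: S(4,0) = 1.4199; S(4,1) = 1.1736; S(4,2) = 0.9700; S(4,3) = 0.8017; S(4,4) = 0.6626
Terminal payoffs V(N, i) = max(K - S_T, 0):
  V(4,0) = 0.000000; V(4,1) = 0.000000; V(4,2) = 0.090000; V(4,3) = 0.258271; V(4,4) = 0.397351
Backward induction: V(k, i) = exp(-r*dt) * [p * V(k+1, i) + (1-p) * V(k+1, i+1)]; then take max(V_cont, immediate exercise) for American.
  V(3,0) = exp(-r*dt) * [p*0.000000 + (1-p)*0.000000] = 0.000000; exercise = 0.000000; V(3,0) = max -> 0.000000
  V(3,1) = exp(-r*dt) * [p*0.000000 + (1-p)*0.090000] = 0.048977; exercise = 0.000000; V(3,1) = max -> 0.048977
  V(3,2) = exp(-r*dt) * [p*0.090000 + (1-p)*0.258271] = 0.181537; exercise = 0.178140; V(3,2) = max -> 0.181537
  V(3,3) = exp(-r*dt) * [p*0.258271 + (1-p)*0.397351] = 0.333860; exercise = 0.331121; V(3,3) = max -> 0.333860
  V(2,0) = exp(-r*dt) * [p*0.000000 + (1-p)*0.048977] = 0.026653; exercise = 0.000000; V(2,0) = max -> 0.026653
  V(2,1) = exp(-r*dt) * [p*0.048977 + (1-p)*0.181537] = 0.121096; exercise = 0.090000; V(2,1) = max -> 0.121096
  V(2,2) = exp(-r*dt) * [p*0.181537 + (1-p)*0.333860] = 0.264362; exercise = 0.258271; V(2,2) = max -> 0.264362
  V(1,0) = exp(-r*dt) * [p*0.026653 + (1-p)*0.121096] = 0.078038; exercise = 0.000000; V(1,0) = max -> 0.078038
  V(1,1) = exp(-r*dt) * [p*0.121096 + (1-p)*0.264362] = 0.199014; exercise = 0.178140; V(1,1) = max -> 0.199014
  V(0,0) = exp(-r*dt) * [p*0.078038 + (1-p)*0.199014] = 0.143843; exercise = 0.090000; V(0,0) = max -> 0.143843

Answer: Price = V(0,0) = 0.1438


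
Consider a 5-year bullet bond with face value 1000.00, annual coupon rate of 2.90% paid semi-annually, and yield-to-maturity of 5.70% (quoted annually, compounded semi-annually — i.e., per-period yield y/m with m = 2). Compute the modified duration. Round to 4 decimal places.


Coupon per period c = face * coupon_rate / m = 14.500000
Periods per year m = 2; per-period yield y/m = 0.028500
Number of cashflows N = 10
Cashflows (t years, CF_t, discount factor 1/(1+y/m)^(m*t), PV):
  t = 0.5000: CF_t = 14.500000, DF = 0.972290, PV = 14.098201
  t = 1.0000: CF_t = 14.500000, DF = 0.945347, PV = 13.707536
  t = 1.5000: CF_t = 14.500000, DF = 0.919152, PV = 13.327697
  t = 2.0000: CF_t = 14.500000, DF = 0.893682, PV = 12.958383
  t = 2.5000: CF_t = 14.500000, DF = 0.868917, PV = 12.599303
  t = 3.0000: CF_t = 14.500000, DF = 0.844840, PV = 12.250173
  t = 3.5000: CF_t = 14.500000, DF = 0.821429, PV = 11.910718
  t = 4.0000: CF_t = 14.500000, DF = 0.798667, PV = 11.580669
  t = 4.5000: CF_t = 14.500000, DF = 0.776536, PV = 11.259765
  t = 5.0000: CF_t = 1014.500000, DF = 0.755018, PV = 765.965292
Price P = sum_t PV_t = 879.657738
First compute Macaulay numerator sum_t t * PV_t:
  t * PV_t at t = 0.5000: 7.049101
  t * PV_t at t = 1.0000: 13.707536
  t * PV_t at t = 1.5000: 19.991546
  t * PV_t at t = 2.0000: 25.916766
  t * PV_t at t = 2.5000: 31.498258
  t * PV_t at t = 3.0000: 36.750519
  t * PV_t at t = 3.5000: 41.687512
  t * PV_t at t = 4.0000: 46.322674
  t * PV_t at t = 4.5000: 50.668944
  t * PV_t at t = 5.0000: 3829.826461
Macaulay duration D = 4103.419317 / 879.657738 = 4.664791
Modified duration = D / (1 + y/m) = 4.664791 / (1 + 0.028500) = 4.535528

Answer: Modified duration = 4.5355


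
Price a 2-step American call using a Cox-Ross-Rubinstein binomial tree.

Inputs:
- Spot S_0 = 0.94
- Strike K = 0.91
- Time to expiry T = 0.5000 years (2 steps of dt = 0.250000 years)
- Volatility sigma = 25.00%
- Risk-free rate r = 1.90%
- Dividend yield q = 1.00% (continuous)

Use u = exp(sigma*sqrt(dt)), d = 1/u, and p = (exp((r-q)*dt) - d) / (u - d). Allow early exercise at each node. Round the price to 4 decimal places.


Answer: Price = V(0,0) = 0.0820

Derivation:
dt = T/N = 0.250000
u = exp(sigma*sqrt(dt)) = 1.133148; d = 1/u = 0.882497
p = (exp((r-q)*dt) - d) / (u - d) = 0.477777
Discount per step: exp(-r*dt) = 0.995261
Stock lattice S(k, i) with i counting down-moves:
  k=0: S(0,0) = 0.9400
  k=1: S(1,0) = 1.0652; S(1,1) = 0.8295
  k=2: S(2,0) = 1.2070; S(2,1) = 0.9400; S(2,2) = 0.7321
Terminal payoffs V(N, i) = max(S_T - K, 0):
  V(2,0) = 0.296984; V(2,1) = 0.030000; V(2,2) = 0.000000
Backward induction: V(k, i) = exp(-r*dt) * [p * V(k+1, i) + (1-p) * V(k+1, i+1)]; then take max(V_cont, immediate exercise) for American.
  V(1,0) = exp(-r*dt) * [p*0.296984 + (1-p)*0.030000] = 0.156812; exercise = 0.155160; V(1,0) = max -> 0.156812
  V(1,1) = exp(-r*dt) * [p*0.030000 + (1-p)*0.000000] = 0.014265; exercise = 0.000000; V(1,1) = max -> 0.014265
  V(0,0) = exp(-r*dt) * [p*0.156812 + (1-p)*0.014265] = 0.081981; exercise = 0.030000; V(0,0) = max -> 0.081981


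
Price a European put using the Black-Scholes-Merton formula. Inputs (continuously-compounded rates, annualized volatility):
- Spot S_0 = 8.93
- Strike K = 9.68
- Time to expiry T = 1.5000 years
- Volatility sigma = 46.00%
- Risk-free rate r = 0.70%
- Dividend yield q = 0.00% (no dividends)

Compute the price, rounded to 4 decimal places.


d1 = (ln(S/K) + (r - q + 0.5*sigma^2) * T) / (sigma * sqrt(T)) = 0.15718357
d2 = d1 - sigma * sqrt(T) = -0.40619907
exp(-rT) = 0.98955493; exp(-qT) = 1.00000000
P = K * exp(-rT) * N(-d2) - S_0 * exp(-qT) * N(-d1)
N(-d1) = 0.43755009; N(-d2) = 0.65770183
P = 9.6800 * 0.98955493 * 0.65770183 - 8.9300 * 1.00000000 * 0.43755009 = 2.3927

Answer: Price = 2.3927


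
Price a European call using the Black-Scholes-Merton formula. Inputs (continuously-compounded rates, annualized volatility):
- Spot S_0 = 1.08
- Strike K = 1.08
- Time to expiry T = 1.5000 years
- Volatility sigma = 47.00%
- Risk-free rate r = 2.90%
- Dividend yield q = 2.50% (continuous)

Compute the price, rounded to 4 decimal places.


Answer: Price = 0.2380

Derivation:
d1 = (ln(S/K) + (r - q + 0.5*sigma^2) * T) / (sigma * sqrt(T)) = 0.29823841
d2 = d1 - sigma * sqrt(T) = -0.27739168
exp(-rT) = 0.95743255; exp(-qT) = 0.96319442
C = S_0 * exp(-qT) * N(d1) - K * exp(-rT) * N(d2)
N(d1) = 0.61723939; N(d2) = 0.39073968
C = 1.0800 * 0.96319442 * 0.61723939 - 1.0800 * 0.95743255 * 0.39073968 = 0.2380


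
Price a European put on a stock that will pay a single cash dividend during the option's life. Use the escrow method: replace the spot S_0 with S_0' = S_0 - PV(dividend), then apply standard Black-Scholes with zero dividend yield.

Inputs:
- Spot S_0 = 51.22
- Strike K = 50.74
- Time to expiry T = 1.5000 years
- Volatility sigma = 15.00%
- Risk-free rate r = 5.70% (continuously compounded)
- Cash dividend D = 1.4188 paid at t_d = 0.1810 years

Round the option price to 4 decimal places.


PV(D) = D * exp(-r * t_d) = 1.4188 * 0.98973604 = 1.40423749
S_0' = S_0 - PV(D) = 51.2200 - 1.40423749 = 49.81576251
d1 = (ln(S_0'/K) + (r + sigma^2/2)*T) / (sigma*sqrt(T)) = 0.45719397
d2 = d1 - sigma*sqrt(T) = 0.27348224
exp(-rT) = 0.91805314
N(-d1) = 0.32376582; N(-d2) = 0.39224127
P = K * exp(-rT) * N(-d2) - S_0' * N(-d1) = 50.7400 * 0.91805314 * 0.39224127 - 49.81576251 * 0.32376582 = 2.1427

Answer: Price = 2.1427


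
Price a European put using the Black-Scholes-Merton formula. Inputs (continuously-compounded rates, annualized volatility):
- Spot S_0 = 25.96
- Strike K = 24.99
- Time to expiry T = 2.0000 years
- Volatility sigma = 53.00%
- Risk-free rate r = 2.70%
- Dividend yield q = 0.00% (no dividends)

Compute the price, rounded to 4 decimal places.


d1 = (ln(S/K) + (r - q + 0.5*sigma^2) * T) / (sigma * sqrt(T)) = 0.49761792
d2 = d1 - sigma * sqrt(T) = -0.25191527
exp(-rT) = 0.94743211; exp(-qT) = 1.00000000
P = K * exp(-rT) * N(-d2) - S_0 * exp(-qT) * N(-d1)
N(-d1) = 0.30937668; N(-d2) = 0.59944672
P = 24.9900 * 0.94743211 * 0.59944672 - 25.9600 * 1.00000000 * 0.30937668 = 6.1613

Answer: Price = 6.1613


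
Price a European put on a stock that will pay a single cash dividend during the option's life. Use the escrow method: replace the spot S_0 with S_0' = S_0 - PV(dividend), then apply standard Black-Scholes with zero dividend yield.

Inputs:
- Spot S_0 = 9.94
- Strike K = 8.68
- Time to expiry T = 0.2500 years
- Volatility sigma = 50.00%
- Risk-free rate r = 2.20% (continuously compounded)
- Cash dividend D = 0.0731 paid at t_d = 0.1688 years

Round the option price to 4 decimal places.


Answer: Price = 0.4304

Derivation:
PV(D) = D * exp(-r * t_d) = 0.0731 * 0.99629329 = 0.07282904
S_0' = S_0 - PV(D) = 9.9400 - 0.07282904 = 9.86717096
d1 = (ln(S_0'/K) + (r + sigma^2/2)*T) / (sigma*sqrt(T)) = 0.65976661
d2 = d1 - sigma*sqrt(T) = 0.40976661
exp(-rT) = 0.99451510
N(-d1) = 0.25470181; N(-d2) = 0.34098858
P = K * exp(-rT) * N(-d2) - S_0' * N(-d1) = 8.6800 * 0.99451510 * 0.34098858 - 9.86717096 * 0.25470181 = 0.4304


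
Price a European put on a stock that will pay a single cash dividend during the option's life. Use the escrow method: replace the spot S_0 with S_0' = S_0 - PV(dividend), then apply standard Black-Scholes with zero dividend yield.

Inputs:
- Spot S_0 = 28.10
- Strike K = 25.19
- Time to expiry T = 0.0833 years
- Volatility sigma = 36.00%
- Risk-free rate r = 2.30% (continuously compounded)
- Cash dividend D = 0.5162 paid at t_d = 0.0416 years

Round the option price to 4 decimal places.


Answer: Price = 0.2785

Derivation:
PV(D) = D * exp(-r * t_d) = 0.5162 * 0.99904366 = 0.51570634
S_0' = S_0 - PV(D) = 28.1000 - 0.51570634 = 27.58429366
d1 = (ln(S_0'/K) + (r + sigma^2/2)*T) / (sigma*sqrt(T)) = 0.94428349
d2 = d1 - sigma*sqrt(T) = 0.84038123
exp(-rT) = 0.99808593
N(-d1) = 0.17251240; N(-d2) = 0.20034734
P = K * exp(-rT) * N(-d2) - S_0' * N(-d1) = 25.1900 * 0.99808593 * 0.20034734 - 27.58429366 * 0.17251240 = 0.2785


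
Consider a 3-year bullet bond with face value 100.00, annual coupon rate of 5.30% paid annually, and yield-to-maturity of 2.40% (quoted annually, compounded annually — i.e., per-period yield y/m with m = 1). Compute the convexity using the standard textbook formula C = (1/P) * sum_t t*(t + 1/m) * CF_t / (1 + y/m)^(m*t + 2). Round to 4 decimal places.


Answer: Convexity = 10.7213

Derivation:
Coupon per period c = face * coupon_rate / m = 5.300000
Periods per year m = 1; per-period yield y/m = 0.024000
Number of cashflows N = 3
Cashflows (t years, CF_t, discount factor 1/(1+y/m)^(m*t), PV):
  t = 1.0000: CF_t = 5.300000, DF = 0.976562, PV = 5.175781
  t = 2.0000: CF_t = 5.300000, DF = 0.953674, PV = 5.054474
  t = 3.0000: CF_t = 105.300000, DF = 0.931323, PV = 98.068267
Price P = sum_t PV_t = 108.298522
Convexity numerator sum_t t*(t + 1/m) * CF_t / (1+y/m)^(m*t + 2):
  t = 1.0000: term = 9.872019
  t = 2.0000: term = 28.921932
  t = 3.0000: term = 1122.302251
Convexity = (1/P) * sum = 1161.096202 / 108.298522 = 10.721256


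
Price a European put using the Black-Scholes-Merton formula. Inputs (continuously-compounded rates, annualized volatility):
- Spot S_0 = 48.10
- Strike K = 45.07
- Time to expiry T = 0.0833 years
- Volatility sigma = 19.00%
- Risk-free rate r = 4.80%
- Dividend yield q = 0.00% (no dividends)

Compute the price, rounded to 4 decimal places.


Answer: Price = 0.1264

Derivation:
d1 = (ln(S/K) + (r - q + 0.5*sigma^2) * T) / (sigma * sqrt(T)) = 1.28684854
d2 = d1 - sigma * sqrt(T) = 1.23201123
exp(-rT) = 0.99600958; exp(-qT) = 1.00000000
P = K * exp(-rT) * N(-d2) - S_0 * exp(-qT) * N(-d1)
N(-d1) = 0.09907354; N(-d2) = 0.10897244
P = 45.0700 * 0.99600958 * 0.10897244 - 48.1000 * 1.00000000 * 0.09907354 = 0.1264


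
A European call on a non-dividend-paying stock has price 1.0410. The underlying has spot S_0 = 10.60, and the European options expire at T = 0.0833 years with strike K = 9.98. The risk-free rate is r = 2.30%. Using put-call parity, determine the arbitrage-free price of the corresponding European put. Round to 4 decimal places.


Put-call parity: C - P = S_0 * exp(-qT) - K * exp(-rT).
S_0 * exp(-qT) = 10.6000 * 1.00000000 = 10.60000000
K * exp(-rT) = 9.9800 * 0.99808593 = 9.96089762
P = C - S*exp(-qT) + K*exp(-rT)
P = 1.0410 - 10.60000000 + 9.96089762 = 0.4019

Answer: Put price = 0.4019


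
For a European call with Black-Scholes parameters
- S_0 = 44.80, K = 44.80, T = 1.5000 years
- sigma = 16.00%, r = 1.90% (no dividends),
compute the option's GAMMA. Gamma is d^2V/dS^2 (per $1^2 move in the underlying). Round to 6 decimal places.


d1 = 0.2434180432; d2 = 0.0474588638
phi(d1) = 0.3872965094; exp(-qT) = 1.0000000000; exp(-rT) = 0.9719022941
Gamma = exp(-qT) * phi(d1) / (S * sigma * sqrt(T)) = 1.0000000000 * 0.3872965094 / (44.8000 * 0.1600 * 1.2247448714) = 0.044116

Answer: Gamma = 0.044116


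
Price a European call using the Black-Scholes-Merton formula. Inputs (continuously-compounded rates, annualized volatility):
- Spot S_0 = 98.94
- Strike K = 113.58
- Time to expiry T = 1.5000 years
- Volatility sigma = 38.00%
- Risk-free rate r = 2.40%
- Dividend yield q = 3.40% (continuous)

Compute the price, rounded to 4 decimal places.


d1 = (ln(S/K) + (r - q + 0.5*sigma^2) * T) / (sigma * sqrt(T)) = -0.09603252
d2 = d1 - sigma * sqrt(T) = -0.56143557
exp(-rT) = 0.96464029; exp(-qT) = 0.95027867
C = S_0 * exp(-qT) * N(d1) - K * exp(-rT) * N(d2)
N(d1) = 0.46174737; N(d2) = 0.28725032
C = 98.9400 * 0.95027867 * 0.46174737 - 113.5800 * 0.96464029 * 0.28725032 = 11.9415

Answer: Price = 11.9415


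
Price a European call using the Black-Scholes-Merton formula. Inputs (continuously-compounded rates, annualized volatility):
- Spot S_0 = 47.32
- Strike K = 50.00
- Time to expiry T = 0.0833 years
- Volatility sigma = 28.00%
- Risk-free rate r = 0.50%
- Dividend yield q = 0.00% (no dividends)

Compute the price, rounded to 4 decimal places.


Answer: Price = 0.5839

Derivation:
d1 = (ln(S/K) + (r - q + 0.5*sigma^2) * T) / (sigma * sqrt(T)) = -0.63613761
d2 = d1 - sigma * sqrt(T) = -0.71695048
exp(-rT) = 0.99958359; exp(-qT) = 1.00000000
C = S_0 * exp(-qT) * N(d1) - K * exp(-rT) * N(d2)
N(d1) = 0.26234337; N(d2) = 0.23670233
C = 47.3200 * 1.00000000 * 0.26234337 - 50.0000 * 0.99958359 * 0.23670233 = 0.5839


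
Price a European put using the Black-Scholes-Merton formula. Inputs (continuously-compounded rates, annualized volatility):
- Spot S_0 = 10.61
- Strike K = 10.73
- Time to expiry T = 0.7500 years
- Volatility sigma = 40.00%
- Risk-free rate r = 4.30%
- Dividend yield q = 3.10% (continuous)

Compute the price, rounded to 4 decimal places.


d1 = (ln(S/K) + (r - q + 0.5*sigma^2) * T) / (sigma * sqrt(T)) = 0.16671969
d2 = d1 - sigma * sqrt(T) = -0.17969047
exp(-rT) = 0.96826449; exp(-qT) = 0.97701820
P = K * exp(-rT) * N(-d2) - S_0 * exp(-qT) * N(-d1)
N(-d1) = 0.43379530; N(-d2) = 0.57130221
P = 10.7300 * 0.96826449 * 0.57130221 - 10.6100 * 0.97701820 * 0.43379530 = 1.4387

Answer: Price = 1.4387


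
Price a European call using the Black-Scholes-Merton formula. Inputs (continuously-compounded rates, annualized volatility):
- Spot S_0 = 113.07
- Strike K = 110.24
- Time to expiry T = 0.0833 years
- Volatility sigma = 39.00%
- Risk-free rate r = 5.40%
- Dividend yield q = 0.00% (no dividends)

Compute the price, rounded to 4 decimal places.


Answer: Price = 6.8371

Derivation:
d1 = (ln(S/K) + (r - q + 0.5*sigma^2) * T) / (sigma * sqrt(T)) = 0.32143036
d2 = d1 - sigma * sqrt(T) = 0.20886958
exp(-rT) = 0.99551190; exp(-qT) = 1.00000000
C = S_0 * exp(-qT) * N(d1) - K * exp(-rT) * N(d2)
N(d1) = 0.62605786; N(d2) = 0.58272497
C = 113.0700 * 1.00000000 * 0.62605786 - 110.2400 * 0.99551190 * 0.58272497 = 6.8371


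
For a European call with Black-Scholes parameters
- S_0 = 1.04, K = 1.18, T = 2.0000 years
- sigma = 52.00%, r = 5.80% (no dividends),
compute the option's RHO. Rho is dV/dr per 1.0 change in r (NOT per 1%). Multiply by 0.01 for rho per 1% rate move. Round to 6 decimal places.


Answer: Rho = 0.738358

Derivation:
d1 = 0.3536979051; d2 = -0.3816931473
phi(d1) = 0.3747524377; exp(-qT) = 1.0000000000; exp(-rT) = 0.8904752233
N(d2) = 0.3513444918
Rho = K*T*exp(-rT)*N(d2) = 1.1800 * 2.0000 * 0.8904752233 * 0.3513444918 = 0.738358


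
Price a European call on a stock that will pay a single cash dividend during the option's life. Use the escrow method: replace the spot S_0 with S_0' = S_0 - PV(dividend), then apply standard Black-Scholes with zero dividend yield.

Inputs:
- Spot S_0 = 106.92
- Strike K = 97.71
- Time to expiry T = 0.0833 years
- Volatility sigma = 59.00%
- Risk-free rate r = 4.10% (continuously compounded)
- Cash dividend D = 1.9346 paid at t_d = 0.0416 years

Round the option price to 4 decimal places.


Answer: Price = 11.3292

Derivation:
PV(D) = D * exp(-r * t_d) = 1.9346 * 0.99829585 = 1.93130316
S_0' = S_0 - PV(D) = 106.9200 - 1.93130316 = 104.98869684
d1 = (ln(S_0'/K) + (r + sigma^2/2)*T) / (sigma*sqrt(T)) = 0.52713299
d2 = d1 - sigma*sqrt(T) = 0.35684873
exp(-rT) = 0.99659053
N(d1) = 0.70094938; N(d2) = 0.63939747
C = S_0' * N(d1) - K * exp(-rT) * N(d2) = 104.98869684 * 0.70094938 - 97.7100 * 0.99659053 * 0.63939747 = 11.3292


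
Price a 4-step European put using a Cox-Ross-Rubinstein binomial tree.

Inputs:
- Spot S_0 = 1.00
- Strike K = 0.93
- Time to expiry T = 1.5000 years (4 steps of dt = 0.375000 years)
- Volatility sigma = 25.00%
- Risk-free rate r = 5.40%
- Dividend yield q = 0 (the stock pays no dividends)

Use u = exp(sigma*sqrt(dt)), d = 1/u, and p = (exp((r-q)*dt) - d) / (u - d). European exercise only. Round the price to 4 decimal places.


Answer: Price = V(0,0) = 0.0573

Derivation:
dt = T/N = 0.375000
u = exp(sigma*sqrt(dt)) = 1.165433; d = 1/u = 0.858050
p = (exp((r-q)*dt) - d) / (u - d) = 0.528351
Discount per step: exp(-r*dt) = 0.979954
Stock lattice S(k, i) with i counting down-moves:
  k=0: S(0,0) = 1.0000
  k=1: S(1,0) = 1.1654; S(1,1) = 0.8580
  k=2: S(2,0) = 1.3582; S(2,1) = 1.0000; S(2,2) = 0.7362
  k=3: S(3,0) = 1.5829; S(3,1) = 1.1654; S(3,2) = 0.8580; S(3,3) = 0.6317
  k=4: S(4,0) = 1.8448; S(4,1) = 1.3582; S(4,2) = 1.0000; S(4,3) = 0.7362; S(4,4) = 0.5421
Terminal payoffs V(N, i) = max(K - S_T, 0):
  V(4,0) = 0.000000; V(4,1) = 0.000000; V(4,2) = 0.000000; V(4,3) = 0.193750; V(4,4) = 0.387937
Backward induction: V(k, i) = exp(-r*dt) * [p * V(k+1, i) + (1-p) * V(k+1, i+1)].
  V(3,0) = exp(-r*dt) * [p*0.000000 + (1-p)*0.000000] = 0.000000
  V(3,1) = exp(-r*dt) * [p*0.000000 + (1-p)*0.000000] = 0.000000
  V(3,2) = exp(-r*dt) * [p*0.000000 + (1-p)*0.193750] = 0.089550
  V(3,3) = exp(-r*dt) * [p*0.193750 + (1-p)*0.387937] = 0.279618
  V(2,0) = exp(-r*dt) * [p*0.000000 + (1-p)*0.000000] = 0.000000
  V(2,1) = exp(-r*dt) * [p*0.000000 + (1-p)*0.089550] = 0.041390
  V(2,2) = exp(-r*dt) * [p*0.089550 + (1-p)*0.279618] = 0.175603
  V(1,0) = exp(-r*dt) * [p*0.000000 + (1-p)*0.041390] = 0.019130
  V(1,1) = exp(-r*dt) * [p*0.041390 + (1-p)*0.175603] = 0.102593
  V(0,0) = exp(-r*dt) * [p*0.019130 + (1-p)*0.102593] = 0.057322


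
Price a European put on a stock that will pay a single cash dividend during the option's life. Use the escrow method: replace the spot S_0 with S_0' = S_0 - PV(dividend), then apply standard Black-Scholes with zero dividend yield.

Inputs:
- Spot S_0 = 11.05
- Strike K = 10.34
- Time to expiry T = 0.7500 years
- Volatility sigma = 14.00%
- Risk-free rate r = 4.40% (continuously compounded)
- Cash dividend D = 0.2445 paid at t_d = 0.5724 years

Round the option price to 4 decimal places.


PV(D) = D * exp(-r * t_d) = 0.2445 * 0.97512891 = 0.23841902
S_0' = S_0 - PV(D) = 11.0500 - 0.23841902 = 10.81158098
d1 = (ln(S_0'/K) + (r + sigma^2/2)*T) / (sigma*sqrt(T)) = 0.70063932
d2 = d1 - sigma*sqrt(T) = 0.57939577
exp(-rT) = 0.96753856
N(-d1) = 0.24176407; N(-d2) = 0.28116108
P = K * exp(-rT) * N(-d2) - S_0' * N(-d1) = 10.3400 * 0.96753856 * 0.28116108 - 10.81158098 * 0.24176407 = 0.1990

Answer: Price = 0.1990


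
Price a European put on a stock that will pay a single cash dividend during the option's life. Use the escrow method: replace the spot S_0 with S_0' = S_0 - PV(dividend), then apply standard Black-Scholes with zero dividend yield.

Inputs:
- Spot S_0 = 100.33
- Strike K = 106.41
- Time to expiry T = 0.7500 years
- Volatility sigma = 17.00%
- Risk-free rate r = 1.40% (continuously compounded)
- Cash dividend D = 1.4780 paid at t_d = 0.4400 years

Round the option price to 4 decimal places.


PV(D) = D * exp(-r * t_d) = 1.4780 * 0.99385893 = 1.46892350
S_0' = S_0 - PV(D) = 100.3300 - 1.46892350 = 98.86107650
d1 = (ln(S_0'/K) + (r + sigma^2/2)*T) / (sigma*sqrt(T)) = -0.35487657
d2 = d1 - sigma*sqrt(T) = -0.50210088
exp(-rT) = 0.98955493
N(-d1) = 0.63865897; N(-d2) = 0.69220172
P = K * exp(-rT) * N(-d2) - S_0' * N(-d1) = 106.4100 * 0.98955493 * 0.69220172 - 98.86107650 * 0.63865897 = 9.7493

Answer: Price = 9.7493


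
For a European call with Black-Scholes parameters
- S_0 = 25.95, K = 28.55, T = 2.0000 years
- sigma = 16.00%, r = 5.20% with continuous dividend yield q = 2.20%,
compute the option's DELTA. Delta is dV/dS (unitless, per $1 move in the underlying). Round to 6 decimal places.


Answer: Delta = 0.461804

Derivation:
d1 = -0.0436873837; d2 = -0.2699615537
phi(d1) = 0.3985617539; exp(-qT) = 0.9569539575; exp(-rT) = 0.9012252974
N(d1) = 0.4825767980
Delta = exp(-qT) * N(d1) = 0.9569539575 * 0.4825767980 = 0.461804


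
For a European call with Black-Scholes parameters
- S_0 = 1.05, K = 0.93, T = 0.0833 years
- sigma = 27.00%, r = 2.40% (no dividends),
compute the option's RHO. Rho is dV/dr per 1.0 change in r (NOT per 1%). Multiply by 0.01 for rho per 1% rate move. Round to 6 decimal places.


d1 = 1.6219902545; d2 = 1.5440635582
phi(d1) = 0.1070601208; exp(-qT) = 1.0000000000; exp(-rT) = 0.9980027971
N(d2) = 0.9387135320
Rho = K*T*exp(-rT)*N(d2) = 0.9300 * 0.0833 * 0.9980027971 * 0.9387135320 = 0.072576

Answer: Rho = 0.072576


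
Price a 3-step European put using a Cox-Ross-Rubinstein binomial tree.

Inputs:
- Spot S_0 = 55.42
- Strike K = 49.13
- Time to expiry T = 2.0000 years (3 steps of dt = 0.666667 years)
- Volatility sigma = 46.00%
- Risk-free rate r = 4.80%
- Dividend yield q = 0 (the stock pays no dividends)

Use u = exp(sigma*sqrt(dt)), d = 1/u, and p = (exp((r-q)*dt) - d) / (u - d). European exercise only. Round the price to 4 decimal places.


dt = T/N = 0.666667
u = exp(sigma*sqrt(dt)) = 1.455848; d = 1/u = 0.686885
p = (exp((r-q)*dt) - d) / (u - d) = 0.449479
Discount per step: exp(-r*dt) = 0.968507
Stock lattice S(k, i) with i counting down-moves:
  k=0: S(0,0) = 55.4200
  k=1: S(1,0) = 80.6831; S(1,1) = 38.0672
  k=2: S(2,0) = 117.4623; S(2,1) = 55.4200; S(2,2) = 26.1478
  k=3: S(3,0) = 171.0072; S(3,1) = 80.6831; S(3,2) = 38.0672; S(3,3) = 17.9605
Terminal payoffs V(N, i) = max(K - S_T, 0):
  V(3,0) = 0.000000; V(3,1) = 0.000000; V(3,2) = 11.062835; V(3,3) = 31.169494
Backward induction: V(k, i) = exp(-r*dt) * [p * V(k+1, i) + (1-p) * V(k+1, i+1)].
  V(2,0) = exp(-r*dt) * [p*0.000000 + (1-p)*0.000000] = 0.000000
  V(2,1) = exp(-r*dt) * [p*0.000000 + (1-p)*11.062835] = 5.898519
  V(2,2) = exp(-r*dt) * [p*11.062835 + (1-p)*31.169494] = 21.434964
  V(1,0) = exp(-r*dt) * [p*0.000000 + (1-p)*5.898519] = 3.144992
  V(1,1) = exp(-r*dt) * [p*5.898519 + (1-p)*21.434964] = 13.996529
  V(0,0) = exp(-r*dt) * [p*3.144992 + (1-p)*13.996529] = 8.831805

Answer: Price = V(0,0) = 8.8318


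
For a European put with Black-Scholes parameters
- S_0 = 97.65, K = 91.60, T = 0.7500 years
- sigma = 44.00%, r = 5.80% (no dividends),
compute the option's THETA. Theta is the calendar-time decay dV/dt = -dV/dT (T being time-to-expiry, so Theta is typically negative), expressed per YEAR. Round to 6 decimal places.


d1 = 0.4725307155; d2 = 0.0914795379
phi(d1) = 0.3567995385; exp(-qT) = 1.0000000000; exp(-rT) = 0.9574325541
Theta = -S*exp(-qT)*phi(d1)*sigma/(2*sqrt(T)) + r*K*exp(-rT)*N(-d2) - q*S*exp(-qT)*N(-d1)
N(-d1) = 0.3182740115; N(-d2) = 0.4635557822; sqrt(T) = 0.8660254038
Term 1 = -97.6500 * 1.0000000000 * 0.3567995385 * 0.4400 / (2 * 0.8660254038) = -8.8509233701
Term 2 = 0.0580 * 91.6000 * 0.9574325541 * 0.4635557822 = 2.3579449410
Term 3 = 0 (no dividend yield, q = 0)
Theta = -8.8509233701 + (2.3579449410) + (0.0000000000) = -6.492978

Answer: Theta = -6.492978


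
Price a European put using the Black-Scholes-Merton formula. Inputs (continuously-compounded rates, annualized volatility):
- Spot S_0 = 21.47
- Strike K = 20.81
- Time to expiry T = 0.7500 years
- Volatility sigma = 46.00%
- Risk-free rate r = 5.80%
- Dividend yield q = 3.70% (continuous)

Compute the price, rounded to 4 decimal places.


d1 = (ln(S/K) + (r - q + 0.5*sigma^2) * T) / (sigma * sqrt(T)) = 0.31709827
d2 = d1 - sigma * sqrt(T) = -0.08127342
exp(-rT) = 0.95743255; exp(-qT) = 0.97263149
P = K * exp(-rT) * N(-d2) - S_0 * exp(-qT) * N(-d1)
N(-d1) = 0.37558452; N(-d2) = 0.53238774
P = 20.8100 * 0.95743255 * 0.53238774 - 21.4700 * 0.97263149 * 0.37558452 = 2.7643

Answer: Price = 2.7643


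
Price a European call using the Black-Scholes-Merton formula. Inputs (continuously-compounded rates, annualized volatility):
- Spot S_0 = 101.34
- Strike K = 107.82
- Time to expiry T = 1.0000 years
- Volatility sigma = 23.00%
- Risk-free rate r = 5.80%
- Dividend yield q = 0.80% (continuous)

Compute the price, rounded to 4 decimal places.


d1 = (ln(S/K) + (r - q + 0.5*sigma^2) * T) / (sigma * sqrt(T)) = 0.06290448
d2 = d1 - sigma * sqrt(T) = -0.16709552
exp(-rT) = 0.94364995; exp(-qT) = 0.99203191
C = S_0 * exp(-qT) * N(d1) - K * exp(-rT) * N(d2)
N(d1) = 0.52507872; N(d2) = 0.43364744
C = 101.3400 * 0.99203191 * 0.52507872 - 107.8200 * 0.94364995 * 0.43364744 = 8.6663

Answer: Price = 8.6663


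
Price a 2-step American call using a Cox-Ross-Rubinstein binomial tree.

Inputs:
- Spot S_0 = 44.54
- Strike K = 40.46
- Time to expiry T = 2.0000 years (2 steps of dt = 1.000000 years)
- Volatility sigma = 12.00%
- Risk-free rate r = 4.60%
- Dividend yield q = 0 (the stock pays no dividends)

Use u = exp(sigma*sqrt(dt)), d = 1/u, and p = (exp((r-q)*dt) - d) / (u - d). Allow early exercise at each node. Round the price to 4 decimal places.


dt = T/N = 1.000000
u = exp(sigma*sqrt(dt)) = 1.127497; d = 1/u = 0.886920
p = (exp((r-q)*dt) - d) / (u - d) = 0.665709
Discount per step: exp(-r*dt) = 0.955042
Stock lattice S(k, i) with i counting down-moves:
  k=0: S(0,0) = 44.5400
  k=1: S(1,0) = 50.2187; S(1,1) = 39.5034
  k=2: S(2,0) = 56.6214; S(2,1) = 44.5400; S(2,2) = 35.0364
Terminal payoffs V(N, i) = max(S_T - K, 0):
  V(2,0) = 16.161437; V(2,1) = 4.080000; V(2,2) = 0.000000
Backward induction: V(k, i) = exp(-r*dt) * [p * V(k+1, i) + (1-p) * V(k+1, i+1)]; then take max(V_cont, immediate exercise) for American.
  V(1,0) = exp(-r*dt) * [p*16.161437 + (1-p)*4.080000] = 11.577712; exercise = 9.758710; V(1,0) = max -> 11.577712
  V(1,1) = exp(-r*dt) * [p*4.080000 + (1-p)*0.000000] = 2.593984; exercise = 0.000000; V(1,1) = max -> 2.593984
  V(0,0) = exp(-r*dt) * [p*11.577712 + (1-p)*2.593984] = 8.189042; exercise = 4.080000; V(0,0) = max -> 8.189042

Answer: Price = V(0,0) = 8.1890


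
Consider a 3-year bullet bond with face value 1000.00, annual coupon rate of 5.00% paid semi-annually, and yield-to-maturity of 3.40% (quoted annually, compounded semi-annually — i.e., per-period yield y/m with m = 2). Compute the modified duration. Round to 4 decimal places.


Answer: Modified duration = 2.7802

Derivation:
Coupon per period c = face * coupon_rate / m = 25.000000
Periods per year m = 2; per-period yield y/m = 0.017000
Number of cashflows N = 6
Cashflows (t years, CF_t, discount factor 1/(1+y/m)^(m*t), PV):
  t = 0.5000: CF_t = 25.000000, DF = 0.983284, PV = 24.582104
  t = 1.0000: CF_t = 25.000000, DF = 0.966848, PV = 24.171194
  t = 1.5000: CF_t = 25.000000, DF = 0.950686, PV = 23.767152
  t = 2.0000: CF_t = 25.000000, DF = 0.934795, PV = 23.369865
  t = 2.5000: CF_t = 25.000000, DF = 0.919169, PV = 22.979218
  t = 3.0000: CF_t = 1025.000000, DF = 0.903804, PV = 926.399150
Price P = sum_t PV_t = 1045.268683
First compute Macaulay numerator sum_t t * PV_t:
  t * PV_t at t = 0.5000: 12.291052
  t * PV_t at t = 1.0000: 24.171194
  t * PV_t at t = 1.5000: 35.650729
  t * PV_t at t = 2.0000: 46.739729
  t * PV_t at t = 2.5000: 57.448045
  t * PV_t at t = 3.0000: 2779.197450
Macaulay duration D = 2955.498198 / 1045.268683 = 2.827501
Modified duration = D / (1 + y/m) = 2.827501 / (1 + 0.017000) = 2.780237


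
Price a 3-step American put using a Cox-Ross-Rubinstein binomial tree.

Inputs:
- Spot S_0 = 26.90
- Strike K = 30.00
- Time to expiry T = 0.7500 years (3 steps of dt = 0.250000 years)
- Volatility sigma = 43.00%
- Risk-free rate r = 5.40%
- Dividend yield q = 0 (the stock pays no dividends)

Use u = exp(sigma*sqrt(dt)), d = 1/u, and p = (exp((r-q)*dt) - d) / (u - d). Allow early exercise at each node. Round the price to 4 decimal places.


dt = T/N = 0.250000
u = exp(sigma*sqrt(dt)) = 1.239862; d = 1/u = 0.806541
p = (exp((r-q)*dt) - d) / (u - d) = 0.477822
Discount per step: exp(-r*dt) = 0.986591
Stock lattice S(k, i) with i counting down-moves:
  k=0: S(0,0) = 26.9000
  k=1: S(1,0) = 33.3523; S(1,1) = 21.6960
  k=2: S(2,0) = 41.3522; S(2,1) = 26.9000; S(2,2) = 17.4987
  k=3: S(3,0) = 51.2711; S(3,1) = 33.3523; S(3,2) = 21.6960; S(3,3) = 14.1134
Terminal payoffs V(N, i) = max(K - S_T, 0):
  V(3,0) = 0.000000; V(3,1) = 0.000000; V(3,2) = 8.304035; V(3,3) = 15.886578
Backward induction: V(k, i) = exp(-r*dt) * [p * V(k+1, i) + (1-p) * V(k+1, i+1)]; then take max(V_cont, immediate exercise) for American.
  V(2,0) = exp(-r*dt) * [p*0.000000 + (1-p)*0.000000] = 0.000000; exercise = 0.000000; V(2,0) = max -> 0.000000
  V(2,1) = exp(-r*dt) * [p*0.000000 + (1-p)*8.304035] = 4.278038; exercise = 3.100000; V(2,1) = max -> 4.278038
  V(2,2) = exp(-r*dt) * [p*8.304035 + (1-p)*15.886578] = 12.099027; exercise = 12.501305; V(2,2) = max -> 12.501305
  V(1,0) = exp(-r*dt) * [p*0.000000 + (1-p)*4.278038] = 2.203942; exercise = 0.000000; V(1,0) = max -> 2.203942
  V(1,1) = exp(-r*dt) * [p*4.278038 + (1-p)*12.501305] = 8.457102; exercise = 8.304035; V(1,1) = max -> 8.457102
  V(0,0) = exp(-r*dt) * [p*2.203942 + (1-p)*8.457102] = 5.395866; exercise = 3.100000; V(0,0) = max -> 5.395866

Answer: Price = V(0,0) = 5.3959


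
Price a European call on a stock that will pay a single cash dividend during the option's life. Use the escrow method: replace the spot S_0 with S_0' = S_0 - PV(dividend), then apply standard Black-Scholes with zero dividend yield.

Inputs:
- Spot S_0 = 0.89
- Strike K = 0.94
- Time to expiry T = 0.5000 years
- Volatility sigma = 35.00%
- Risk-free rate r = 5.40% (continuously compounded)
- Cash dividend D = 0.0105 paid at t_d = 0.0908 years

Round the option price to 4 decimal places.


Answer: Price = 0.0718

Derivation:
PV(D) = D * exp(-r * t_d) = 0.0105 * 0.99510880 = 0.01044864
S_0' = S_0 - PV(D) = 0.8900 - 0.01044864 = 0.87955136
d1 = (ln(S_0'/K) + (r + sigma^2/2)*T) / (sigma*sqrt(T)) = -0.03573079
d2 = d1 - sigma*sqrt(T) = -0.28321816
exp(-rT) = 0.97336124
N(d1) = 0.48574851; N(d2) = 0.38850480
C = S_0' * N(d1) - K * exp(-rT) * N(d2) = 0.87955136 * 0.48574851 - 0.9400 * 0.97336124 * 0.38850480 = 0.0718


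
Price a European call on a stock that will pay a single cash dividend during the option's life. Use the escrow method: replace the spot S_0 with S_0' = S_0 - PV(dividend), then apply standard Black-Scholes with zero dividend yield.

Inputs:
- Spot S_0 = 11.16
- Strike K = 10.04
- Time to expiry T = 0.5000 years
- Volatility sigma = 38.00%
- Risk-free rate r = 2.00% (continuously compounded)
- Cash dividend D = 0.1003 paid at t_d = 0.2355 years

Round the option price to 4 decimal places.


PV(D) = D * exp(-r * t_d) = 0.1003 * 0.99530107 = 0.09982870
S_0' = S_0 - PV(D) = 11.1600 - 0.09982870 = 11.06017130
d1 = (ln(S_0'/K) + (r + sigma^2/2)*T) / (sigma*sqrt(T)) = 0.53171963
d2 = d1 - sigma*sqrt(T) = 0.26301905
exp(-rT) = 0.99004983
N(d1) = 0.70253990; N(d2) = 0.60373205
C = S_0' * N(d1) - K * exp(-rT) * N(d2) = 11.06017130 * 0.70253990 - 10.0400 * 0.99004983 * 0.60373205 = 1.7691

Answer: Price = 1.7691


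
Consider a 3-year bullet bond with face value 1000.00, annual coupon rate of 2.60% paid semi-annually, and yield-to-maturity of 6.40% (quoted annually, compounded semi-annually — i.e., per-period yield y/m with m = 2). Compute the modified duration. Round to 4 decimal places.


Coupon per period c = face * coupon_rate / m = 13.000000
Periods per year m = 2; per-period yield y/m = 0.032000
Number of cashflows N = 6
Cashflows (t years, CF_t, discount factor 1/(1+y/m)^(m*t), PV):
  t = 0.5000: CF_t = 13.000000, DF = 0.968992, PV = 12.596899
  t = 1.0000: CF_t = 13.000000, DF = 0.938946, PV = 12.206298
  t = 1.5000: CF_t = 13.000000, DF = 0.909831, PV = 11.827808
  t = 2.0000: CF_t = 13.000000, DF = 0.881620, PV = 11.461054
  t = 2.5000: CF_t = 13.000000, DF = 0.854283, PV = 11.105673
  t = 3.0000: CF_t = 1013.000000, DF = 0.827793, PV = 838.554438
Price P = sum_t PV_t = 897.752169
First compute Macaulay numerator sum_t t * PV_t:
  t * PV_t at t = 0.5000: 6.298450
  t * PV_t at t = 1.0000: 12.206298
  t * PV_t at t = 1.5000: 17.741712
  t * PV_t at t = 2.0000: 22.922108
  t * PV_t at t = 2.5000: 27.764181
  t * PV_t at t = 3.0000: 2515.663313
Macaulay duration D = 2602.596062 / 897.752169 = 2.899014
Modified duration = D / (1 + y/m) = 2.899014 / (1 + 0.032000) = 2.809122

Answer: Modified duration = 2.8091


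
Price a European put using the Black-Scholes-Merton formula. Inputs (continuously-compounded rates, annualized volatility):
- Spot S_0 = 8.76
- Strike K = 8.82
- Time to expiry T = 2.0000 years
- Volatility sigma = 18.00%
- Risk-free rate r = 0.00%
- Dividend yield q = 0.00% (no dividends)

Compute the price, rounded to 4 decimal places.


Answer: Price = 0.9206

Derivation:
d1 = (ln(S/K) + (r - q + 0.5*sigma^2) * T) / (sigma * sqrt(T)) = 0.10046430
d2 = d1 - sigma * sqrt(T) = -0.15409414
exp(-rT) = 1.00000000; exp(-qT) = 1.00000000
P = K * exp(-rT) * N(-d2) - S_0 * exp(-qT) * N(-d1)
N(-d1) = 0.45998786; N(-d2) = 0.56123225
P = 8.8200 * 1.00000000 * 0.56123225 - 8.7600 * 1.00000000 * 0.45998786 = 0.9206


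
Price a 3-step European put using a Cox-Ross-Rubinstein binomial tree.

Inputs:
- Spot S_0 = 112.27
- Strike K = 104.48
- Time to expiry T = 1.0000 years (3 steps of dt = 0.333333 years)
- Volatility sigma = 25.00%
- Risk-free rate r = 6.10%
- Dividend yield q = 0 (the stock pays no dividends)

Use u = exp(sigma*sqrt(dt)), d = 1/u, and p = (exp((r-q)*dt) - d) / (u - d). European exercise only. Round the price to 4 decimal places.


Answer: Price = V(0,0) = 5.3817

Derivation:
dt = T/N = 0.333333
u = exp(sigma*sqrt(dt)) = 1.155274; d = 1/u = 0.865596
p = (exp((r-q)*dt) - d) / (u - d) = 0.534889
Discount per step: exp(-r*dt) = 0.979872
Stock lattice S(k, i) with i counting down-moves:
  k=0: S(0,0) = 112.2700
  k=1: S(1,0) = 129.7026; S(1,1) = 97.1804
  k=2: S(2,0) = 149.8421; S(2,1) = 112.2700; S(2,2) = 84.1189
  k=3: S(3,0) = 173.1086; S(3,1) = 129.7026; S(3,2) = 97.1804; S(3,3) = 72.8130
Terminal payoffs V(N, i) = max(K - S_T, 0):
  V(3,0) = 0.000000; V(3,1) = 0.000000; V(3,2) = 7.299593; V(3,3) = 31.667038
Backward induction: V(k, i) = exp(-r*dt) * [p * V(k+1, i) + (1-p) * V(k+1, i+1)].
  V(2,0) = exp(-r*dt) * [p*0.000000 + (1-p)*0.000000] = 0.000000
  V(2,1) = exp(-r*dt) * [p*0.000000 + (1-p)*7.299593] = 3.326781
  V(2,2) = exp(-r*dt) * [p*7.299593 + (1-p)*31.667038] = 18.258103
  V(1,0) = exp(-r*dt) * [p*0.000000 + (1-p)*3.326781] = 1.516177
  V(1,1) = exp(-r*dt) * [p*3.326781 + (1-p)*18.258103] = 10.064753
  V(0,0) = exp(-r*dt) * [p*1.516177 + (1-p)*10.064753] = 5.381663


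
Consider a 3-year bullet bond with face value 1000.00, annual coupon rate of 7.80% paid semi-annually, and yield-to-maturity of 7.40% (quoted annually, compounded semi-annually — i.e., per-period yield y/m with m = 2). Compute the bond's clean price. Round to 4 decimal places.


Answer: Price = 1010.5874

Derivation:
Coupon per period c = face * coupon_rate / m = 39.000000
Periods per year m = 2; per-period yield y/m = 0.037000
Number of cashflows N = 6
Cashflows (t years, CF_t, discount factor 1/(1+y/m)^(m*t), PV):
  t = 0.5000: CF_t = 39.000000, DF = 0.964320, PV = 37.608486
  t = 1.0000: CF_t = 39.000000, DF = 0.929913, PV = 36.266621
  t = 1.5000: CF_t = 39.000000, DF = 0.896734, PV = 34.972634
  t = 2.0000: CF_t = 39.000000, DF = 0.864739, PV = 33.724815
  t = 2.5000: CF_t = 39.000000, DF = 0.833885, PV = 32.521519
  t = 3.0000: CF_t = 1039.000000, DF = 0.804132, PV = 835.493372
Price P = sum_t PV_t = 1010.587448


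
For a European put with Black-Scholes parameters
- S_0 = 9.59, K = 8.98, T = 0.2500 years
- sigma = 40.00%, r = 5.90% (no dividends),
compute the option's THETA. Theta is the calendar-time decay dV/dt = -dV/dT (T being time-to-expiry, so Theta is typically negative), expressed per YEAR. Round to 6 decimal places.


Answer: Theta = -1.149924

Derivation:
d1 = 0.5023550329; d2 = 0.3023550329
phi(d1) = 0.3516500329; exp(-qT) = 1.0000000000; exp(-rT) = 0.9853582484
Theta = -S*exp(-qT)*phi(d1)*sigma/(2*sqrt(T)) + r*K*exp(-rT)*N(-d2) - q*S*exp(-qT)*N(-d1)
N(-d1) = 0.3077089020; N(-d2) = 0.3811907150; sqrt(T) = 0.5000000000
Term 1 = -9.5900 * 1.0000000000 * 0.3516500329 * 0.4000 / (2 * 0.5000000000) = -1.3489295262
Term 2 = 0.0590 * 8.9800 * 0.9853582484 * 0.3811907150 = 0.1990053804
Term 3 = 0 (no dividend yield, q = 0)
Theta = -1.3489295262 + (0.1990053804) + (0.0000000000) = -1.149924


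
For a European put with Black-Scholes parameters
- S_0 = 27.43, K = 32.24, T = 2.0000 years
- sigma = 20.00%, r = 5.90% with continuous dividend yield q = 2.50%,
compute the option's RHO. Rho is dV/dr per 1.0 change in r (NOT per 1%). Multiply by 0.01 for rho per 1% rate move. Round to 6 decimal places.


d1 = -0.1894007175; d2 = -0.4722434300
phi(d1) = 0.3918505158; exp(-qT) = 0.9512294245; exp(-rT) = 0.8886960526
N(-d2) = 0.6816234782
Rho = -K*T*exp(-rT)*N(-d2) = -32.2400 * 2.0000 * 0.8886960526 * 0.6816234782 = -39.059153

Answer: Rho = -39.059153
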